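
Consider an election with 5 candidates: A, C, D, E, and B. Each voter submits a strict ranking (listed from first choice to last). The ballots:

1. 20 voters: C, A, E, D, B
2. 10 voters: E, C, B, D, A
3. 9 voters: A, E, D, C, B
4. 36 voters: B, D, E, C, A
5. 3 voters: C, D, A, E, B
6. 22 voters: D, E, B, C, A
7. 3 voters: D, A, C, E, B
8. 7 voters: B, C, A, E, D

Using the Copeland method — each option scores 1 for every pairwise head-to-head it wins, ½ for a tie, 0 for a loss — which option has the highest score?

D

A: loses to C, D, E, and B → score 0.
C: beats A; loses to D, E, and B → score 1.
D: beats A, C, E, and B → score 4.
E: beats A, C, and B; loses to D → score 3.
B: beats A and C; loses to D and E → score 2.
D has the best pairwise record.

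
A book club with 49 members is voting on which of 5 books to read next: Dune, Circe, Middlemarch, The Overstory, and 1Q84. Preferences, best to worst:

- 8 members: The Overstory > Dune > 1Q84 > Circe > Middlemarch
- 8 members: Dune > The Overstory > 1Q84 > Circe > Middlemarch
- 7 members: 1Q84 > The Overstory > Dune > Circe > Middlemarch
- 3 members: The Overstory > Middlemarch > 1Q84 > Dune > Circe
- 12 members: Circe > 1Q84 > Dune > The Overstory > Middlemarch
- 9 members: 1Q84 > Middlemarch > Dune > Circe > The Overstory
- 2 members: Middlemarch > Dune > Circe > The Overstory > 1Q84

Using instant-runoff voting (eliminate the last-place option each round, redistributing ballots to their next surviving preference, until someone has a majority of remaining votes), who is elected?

1Q84

Round 1: Dune 8, Circe 12, Middlemarch 2, The Overstory 11, 1Q84 16. Eliminate Middlemarch.
Round 2: Dune 10, Circe 12, The Overstory 11, 1Q84 16. Eliminate Dune.
Round 3: Circe 14, The Overstory 19, 1Q84 16. Eliminate Circe.
Round 4: The Overstory 21, 1Q84 28. 1Q84 has a majority.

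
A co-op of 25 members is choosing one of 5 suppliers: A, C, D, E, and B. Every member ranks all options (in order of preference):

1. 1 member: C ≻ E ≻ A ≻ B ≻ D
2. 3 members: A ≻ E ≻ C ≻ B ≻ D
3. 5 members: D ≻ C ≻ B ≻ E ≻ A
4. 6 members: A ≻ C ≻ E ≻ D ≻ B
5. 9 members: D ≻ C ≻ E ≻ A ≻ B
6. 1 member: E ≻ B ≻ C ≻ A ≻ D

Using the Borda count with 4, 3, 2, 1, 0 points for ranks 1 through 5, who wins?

A: 1·2 + 3·4 + 5·0 + 6·4 + 9·1 + 1·1 = 48
C: 1·4 + 3·2 + 5·3 + 6·3 + 9·3 + 1·2 = 72
D: 1·0 + 3·0 + 5·4 + 6·1 + 9·4 + 1·0 = 62
E: 1·3 + 3·3 + 5·1 + 6·2 + 9·2 + 1·4 = 51
B: 1·1 + 3·1 + 5·2 + 6·0 + 9·0 + 1·3 = 17
C has the highest Borda score (72).

C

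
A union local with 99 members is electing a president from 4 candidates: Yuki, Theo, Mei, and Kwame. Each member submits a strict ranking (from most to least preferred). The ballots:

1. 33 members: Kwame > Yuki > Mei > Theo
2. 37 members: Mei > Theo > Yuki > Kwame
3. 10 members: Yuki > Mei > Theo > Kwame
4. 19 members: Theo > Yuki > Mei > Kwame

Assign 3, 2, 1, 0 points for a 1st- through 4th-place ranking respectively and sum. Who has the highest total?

Mei

Yuki: 33·2 + 37·1 + 10·3 + 19·2 = 171
Theo: 33·0 + 37·2 + 10·1 + 19·3 = 141
Mei: 33·1 + 37·3 + 10·2 + 19·1 = 183
Kwame: 33·3 + 37·0 + 10·0 + 19·0 = 99
Mei has the highest Borda score (183).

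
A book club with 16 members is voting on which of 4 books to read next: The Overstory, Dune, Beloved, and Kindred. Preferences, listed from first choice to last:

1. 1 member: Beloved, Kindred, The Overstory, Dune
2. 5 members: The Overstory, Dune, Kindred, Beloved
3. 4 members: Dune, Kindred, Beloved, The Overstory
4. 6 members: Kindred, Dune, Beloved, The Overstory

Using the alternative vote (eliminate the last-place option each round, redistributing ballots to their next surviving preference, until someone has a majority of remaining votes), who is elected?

Round 1: The Overstory 5, Dune 4, Beloved 1, Kindred 6. Eliminate Beloved.
Round 2: The Overstory 5, Dune 4, Kindred 7. Eliminate Dune.
Round 3: The Overstory 5, Kindred 11. Kindred has a majority.

Kindred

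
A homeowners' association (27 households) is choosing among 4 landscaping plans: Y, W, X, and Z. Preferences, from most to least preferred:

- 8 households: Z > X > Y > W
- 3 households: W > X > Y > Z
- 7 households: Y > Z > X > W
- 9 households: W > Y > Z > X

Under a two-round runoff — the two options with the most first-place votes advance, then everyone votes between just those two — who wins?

Z

Round 1 first-place votes: Y 7, W 12, X 0, Z 8.
W and Z advance.
Runoff: W is preferred to Z by 12 voters; Z by 15.
Z wins the runoff.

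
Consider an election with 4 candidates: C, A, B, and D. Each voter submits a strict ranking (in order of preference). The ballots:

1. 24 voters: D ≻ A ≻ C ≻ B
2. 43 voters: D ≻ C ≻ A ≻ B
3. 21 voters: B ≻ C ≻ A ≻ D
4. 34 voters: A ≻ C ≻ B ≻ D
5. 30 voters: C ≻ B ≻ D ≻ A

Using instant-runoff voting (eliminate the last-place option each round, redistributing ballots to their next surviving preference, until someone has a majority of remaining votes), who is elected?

Round 1: C 30, A 34, B 21, D 67. Eliminate B.
Round 2: C 51, A 34, D 67. Eliminate A.
Round 3: C 85, D 67. C has a majority.

C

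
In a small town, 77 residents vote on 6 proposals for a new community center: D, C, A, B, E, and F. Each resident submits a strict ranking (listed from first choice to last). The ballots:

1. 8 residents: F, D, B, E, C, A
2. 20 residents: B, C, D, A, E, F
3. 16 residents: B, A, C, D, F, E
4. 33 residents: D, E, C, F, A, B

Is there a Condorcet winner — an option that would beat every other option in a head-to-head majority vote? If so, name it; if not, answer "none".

D

D vs C: 41–36 for D.
D vs A: 61–16 for D.
D vs B: 41–36 for D.
D vs E: 77–0 for D.
D vs F: 69–8 for D.
D beats every other option head-to-head.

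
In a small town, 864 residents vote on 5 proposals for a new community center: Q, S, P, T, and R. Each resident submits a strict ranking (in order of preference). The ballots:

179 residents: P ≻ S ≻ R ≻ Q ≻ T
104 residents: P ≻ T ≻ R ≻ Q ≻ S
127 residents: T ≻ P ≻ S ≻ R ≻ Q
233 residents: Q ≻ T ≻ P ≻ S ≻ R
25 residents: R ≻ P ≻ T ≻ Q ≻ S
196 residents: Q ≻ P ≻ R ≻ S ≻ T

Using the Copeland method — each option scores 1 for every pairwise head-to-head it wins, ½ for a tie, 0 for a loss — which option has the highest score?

P

Q: beats S and T; loses to P and R → score 2.
S: beats R; loses to Q, P, and T → score 1.
P: beats Q, S, T, and R → score 4.
T: beats S and R; loses to Q and P → score 2.
R: beats Q; loses to S, P, and T → score 1.
P has the best pairwise record.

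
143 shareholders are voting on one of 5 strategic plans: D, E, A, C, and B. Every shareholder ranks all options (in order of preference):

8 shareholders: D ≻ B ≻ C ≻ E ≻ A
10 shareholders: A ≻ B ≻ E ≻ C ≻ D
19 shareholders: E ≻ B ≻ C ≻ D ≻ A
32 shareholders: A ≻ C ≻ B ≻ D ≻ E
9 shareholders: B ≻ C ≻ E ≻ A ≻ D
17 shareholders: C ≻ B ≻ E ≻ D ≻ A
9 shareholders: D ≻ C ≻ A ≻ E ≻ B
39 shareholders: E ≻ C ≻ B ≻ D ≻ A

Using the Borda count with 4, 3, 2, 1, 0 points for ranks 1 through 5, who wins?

C

D: 8·4 + 10·0 + 19·1 + 32·1 + 9·0 + 17·1 + 9·4 + 39·1 = 175
E: 8·1 + 10·2 + 19·4 + 32·0 + 9·2 + 17·2 + 9·1 + 39·4 = 321
A: 8·0 + 10·4 + 19·0 + 32·4 + 9·1 + 17·0 + 9·2 + 39·0 = 195
C: 8·2 + 10·1 + 19·2 + 32·3 + 9·3 + 17·4 + 9·3 + 39·3 = 399
B: 8·3 + 10·3 + 19·3 + 32·2 + 9·4 + 17·3 + 9·0 + 39·2 = 340
C has the highest Borda score (399).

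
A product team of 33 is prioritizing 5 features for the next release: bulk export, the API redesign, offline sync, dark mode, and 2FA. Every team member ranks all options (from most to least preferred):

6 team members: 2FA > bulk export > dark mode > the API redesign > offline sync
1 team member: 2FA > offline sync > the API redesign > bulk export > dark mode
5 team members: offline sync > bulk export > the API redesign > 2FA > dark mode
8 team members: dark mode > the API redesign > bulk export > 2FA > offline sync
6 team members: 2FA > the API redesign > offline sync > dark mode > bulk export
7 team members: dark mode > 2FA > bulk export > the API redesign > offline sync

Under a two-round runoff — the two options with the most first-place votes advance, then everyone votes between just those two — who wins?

Round 1 first-place votes: bulk export 0, the API redesign 0, offline sync 5, dark mode 15, 2FA 13.
dark mode and 2FA advance.
Runoff: dark mode is preferred to 2FA by 15 voters; 2FA by 18.
2FA wins the runoff.

2FA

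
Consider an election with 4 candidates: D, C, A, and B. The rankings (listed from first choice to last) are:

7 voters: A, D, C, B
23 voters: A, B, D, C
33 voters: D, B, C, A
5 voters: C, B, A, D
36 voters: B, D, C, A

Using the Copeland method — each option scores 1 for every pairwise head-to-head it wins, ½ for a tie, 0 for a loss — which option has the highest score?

B

D: beats C and A; loses to B → score 2.
C: beats A; loses to D and B → score 1.
A: loses to D, C, and B → score 0.
B: beats D, C, and A → score 3.
B has the best pairwise record.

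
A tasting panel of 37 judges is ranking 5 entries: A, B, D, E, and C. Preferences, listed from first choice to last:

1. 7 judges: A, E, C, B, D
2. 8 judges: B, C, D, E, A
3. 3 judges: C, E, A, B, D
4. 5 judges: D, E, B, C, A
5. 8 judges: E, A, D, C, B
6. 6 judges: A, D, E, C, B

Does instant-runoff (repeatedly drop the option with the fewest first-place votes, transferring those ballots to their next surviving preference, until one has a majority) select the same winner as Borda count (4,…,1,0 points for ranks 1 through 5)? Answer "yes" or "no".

Instant-runoff — R1 A 13, B 8, D 5, E 8, C 3 (C out); R2 A 13, B 8, D 5, E 11 (D out); R3 A 13, B 8, E 16 (B out); R4 A 13, E 24 (E winner). Winner: E.
Borda — scores: A 82, B 52, D 70, E 97, C 69. Winner: E.
The two methods agree.

yes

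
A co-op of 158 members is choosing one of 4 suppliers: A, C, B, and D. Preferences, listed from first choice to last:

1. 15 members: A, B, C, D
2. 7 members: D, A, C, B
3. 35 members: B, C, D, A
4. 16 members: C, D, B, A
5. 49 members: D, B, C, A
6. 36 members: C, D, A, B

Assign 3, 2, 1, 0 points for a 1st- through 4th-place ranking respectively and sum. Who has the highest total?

D

A: 15·3 + 7·2 + 35·0 + 16·0 + 49·0 + 36·1 = 95
C: 15·1 + 7·1 + 35·2 + 16·3 + 49·1 + 36·3 = 297
B: 15·2 + 7·0 + 35·3 + 16·1 + 49·2 + 36·0 = 249
D: 15·0 + 7·3 + 35·1 + 16·2 + 49·3 + 36·2 = 307
D has the highest Borda score (307).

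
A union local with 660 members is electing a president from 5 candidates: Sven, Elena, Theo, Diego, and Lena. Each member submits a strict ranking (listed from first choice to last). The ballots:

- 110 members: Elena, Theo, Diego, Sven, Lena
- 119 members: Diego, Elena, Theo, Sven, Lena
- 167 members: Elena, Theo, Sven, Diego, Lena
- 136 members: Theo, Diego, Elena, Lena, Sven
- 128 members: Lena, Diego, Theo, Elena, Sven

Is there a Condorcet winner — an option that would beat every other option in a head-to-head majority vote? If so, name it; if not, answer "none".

none

Checking pairwise contests:
Elena beats Sven 660–0.
Diego beats Elena 383–277.
Elena beats Theo 396–264.
Theo beats Diego 413–247.
Sven beats Lena 396–264.
Every option loses at least one head-to-head, so there is no Condorcet winner.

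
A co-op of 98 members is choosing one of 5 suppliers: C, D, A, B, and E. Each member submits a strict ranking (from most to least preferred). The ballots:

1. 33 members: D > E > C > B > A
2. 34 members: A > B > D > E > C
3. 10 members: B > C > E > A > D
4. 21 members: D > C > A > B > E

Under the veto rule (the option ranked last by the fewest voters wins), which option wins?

B

Last-place votes: C 34, D 10, A 33, B 0, E 21.
B is ranked last by the fewest voters, so B wins.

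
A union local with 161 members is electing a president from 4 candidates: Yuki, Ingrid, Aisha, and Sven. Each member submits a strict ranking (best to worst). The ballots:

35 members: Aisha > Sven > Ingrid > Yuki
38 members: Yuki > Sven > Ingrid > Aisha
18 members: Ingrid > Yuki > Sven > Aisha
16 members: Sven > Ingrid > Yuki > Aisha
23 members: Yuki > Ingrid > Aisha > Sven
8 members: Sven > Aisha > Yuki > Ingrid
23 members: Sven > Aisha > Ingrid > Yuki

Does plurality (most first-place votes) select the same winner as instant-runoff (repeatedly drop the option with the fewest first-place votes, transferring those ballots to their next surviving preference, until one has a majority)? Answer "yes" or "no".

Plurality — first-place votes: Yuki 61, Ingrid 18, Aisha 35, Sven 47. Winner: Yuki.
Instant-runoff — R1 Yuki 61, Ingrid 18, Aisha 35, Sven 47 (Ingrid out); R2 Yuki 79, Aisha 35, Sven 47 (Aisha out); R3 Yuki 79, Sven 82 (Sven winner). Winner: Sven.
The two methods disagree.

no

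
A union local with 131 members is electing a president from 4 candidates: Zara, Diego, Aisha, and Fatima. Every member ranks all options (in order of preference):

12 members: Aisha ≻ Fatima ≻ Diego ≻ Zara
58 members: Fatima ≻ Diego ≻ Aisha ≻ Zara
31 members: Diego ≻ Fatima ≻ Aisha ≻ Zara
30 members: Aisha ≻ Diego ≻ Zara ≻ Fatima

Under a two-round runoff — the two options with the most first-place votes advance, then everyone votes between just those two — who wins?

Round 1 first-place votes: Zara 0, Diego 31, Aisha 42, Fatima 58.
Fatima and Aisha advance.
Runoff: Fatima is preferred to Aisha by 89 voters; Aisha by 42.
Fatima wins the runoff.

Fatima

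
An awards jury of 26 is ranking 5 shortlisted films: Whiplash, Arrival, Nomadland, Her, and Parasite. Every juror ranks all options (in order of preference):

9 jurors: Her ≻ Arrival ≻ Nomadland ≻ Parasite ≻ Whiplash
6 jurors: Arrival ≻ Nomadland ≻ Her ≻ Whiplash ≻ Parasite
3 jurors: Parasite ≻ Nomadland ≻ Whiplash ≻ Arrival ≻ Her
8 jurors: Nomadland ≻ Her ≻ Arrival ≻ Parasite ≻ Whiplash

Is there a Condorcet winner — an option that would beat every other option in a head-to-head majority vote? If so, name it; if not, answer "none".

Checking pairwise contests:
Arrival beats Whiplash 23–3.
Her beats Arrival 17–9.
Arrival beats Nomadland 15–11.
Nomadland beats Her 17–9.
Arrival beats Parasite 23–3.
Every option loses at least one head-to-head, so there is no Condorcet winner.

none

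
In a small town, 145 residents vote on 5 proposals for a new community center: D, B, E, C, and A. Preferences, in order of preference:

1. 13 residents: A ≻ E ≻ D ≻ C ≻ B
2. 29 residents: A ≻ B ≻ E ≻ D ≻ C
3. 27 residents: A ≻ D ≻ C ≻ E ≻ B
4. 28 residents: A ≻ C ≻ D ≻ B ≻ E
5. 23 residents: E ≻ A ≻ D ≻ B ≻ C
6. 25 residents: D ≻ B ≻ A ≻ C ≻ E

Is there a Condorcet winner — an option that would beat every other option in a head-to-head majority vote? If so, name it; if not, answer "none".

A vs D: 120–25 for A.
A vs B: 120–25 for A.
A vs E: 122–23 for A.
A vs C: 145–0 for A.
A beats every other option head-to-head.

A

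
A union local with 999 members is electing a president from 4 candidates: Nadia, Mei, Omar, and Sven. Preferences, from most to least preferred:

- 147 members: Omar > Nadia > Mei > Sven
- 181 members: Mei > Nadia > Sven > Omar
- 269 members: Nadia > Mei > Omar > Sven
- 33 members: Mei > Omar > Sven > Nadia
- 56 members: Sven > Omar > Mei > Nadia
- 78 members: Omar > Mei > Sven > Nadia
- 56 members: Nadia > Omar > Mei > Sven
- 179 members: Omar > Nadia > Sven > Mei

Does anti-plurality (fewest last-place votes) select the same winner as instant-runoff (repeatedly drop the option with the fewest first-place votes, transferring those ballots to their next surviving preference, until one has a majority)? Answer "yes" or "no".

yes

Anti-plurality — last-place votes: Nadia 167, Mei 179, Omar 181, Sven 472. Winner: Nadia.
Instant-runoff — R1 Nadia 325, Mei 214, Omar 404, Sven 56 (Sven out); R2 Nadia 325, Mei 214, Omar 460 (Mei out); R3 Nadia 506, Omar 493 (Nadia winner). Winner: Nadia.
The two methods agree.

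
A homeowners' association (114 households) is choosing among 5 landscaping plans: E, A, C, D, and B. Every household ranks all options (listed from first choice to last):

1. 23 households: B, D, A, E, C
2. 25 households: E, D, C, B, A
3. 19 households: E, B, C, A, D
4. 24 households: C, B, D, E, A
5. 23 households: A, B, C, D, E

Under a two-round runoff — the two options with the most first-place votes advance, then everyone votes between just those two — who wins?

E

Round 1 first-place votes: E 44, A 23, C 24, D 0, B 23.
E and C advance.
Runoff: E is preferred to C by 67 voters; C by 47.
E wins the runoff.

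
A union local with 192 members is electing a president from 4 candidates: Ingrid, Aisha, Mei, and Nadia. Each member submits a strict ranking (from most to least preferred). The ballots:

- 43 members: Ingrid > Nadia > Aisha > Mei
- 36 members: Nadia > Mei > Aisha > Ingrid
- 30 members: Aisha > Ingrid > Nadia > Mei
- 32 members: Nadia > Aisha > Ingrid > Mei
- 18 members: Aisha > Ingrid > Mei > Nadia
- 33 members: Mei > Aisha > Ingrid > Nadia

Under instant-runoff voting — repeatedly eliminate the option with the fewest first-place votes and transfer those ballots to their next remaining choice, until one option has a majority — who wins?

Nadia

Round 1: Ingrid 43, Aisha 48, Mei 33, Nadia 68. Eliminate Mei.
Round 2: Ingrid 43, Aisha 81, Nadia 68. Eliminate Ingrid.
Round 3: Aisha 81, Nadia 111. Nadia has a majority.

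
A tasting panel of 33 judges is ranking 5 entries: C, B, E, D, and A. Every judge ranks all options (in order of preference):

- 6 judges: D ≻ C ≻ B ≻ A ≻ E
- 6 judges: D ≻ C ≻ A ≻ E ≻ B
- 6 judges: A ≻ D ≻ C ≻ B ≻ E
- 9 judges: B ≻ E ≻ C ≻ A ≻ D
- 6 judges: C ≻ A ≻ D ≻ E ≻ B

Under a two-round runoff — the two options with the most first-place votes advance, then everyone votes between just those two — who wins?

Round 1 first-place votes: C 6, B 9, E 0, D 12, A 6.
D and B advance.
Runoff: D is preferred to B by 24 voters; B by 9.
D wins the runoff.

D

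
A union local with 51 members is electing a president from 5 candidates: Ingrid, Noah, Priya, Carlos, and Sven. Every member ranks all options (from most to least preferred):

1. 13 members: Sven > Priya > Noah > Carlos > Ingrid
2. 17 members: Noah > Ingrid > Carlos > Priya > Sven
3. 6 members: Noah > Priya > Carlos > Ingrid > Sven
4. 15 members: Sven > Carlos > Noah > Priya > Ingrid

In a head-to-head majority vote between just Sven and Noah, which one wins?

Sven

Voters preferring Sven to Noah: 28; preferring Noah to Sven: 23.
Sven wins the head-to-head.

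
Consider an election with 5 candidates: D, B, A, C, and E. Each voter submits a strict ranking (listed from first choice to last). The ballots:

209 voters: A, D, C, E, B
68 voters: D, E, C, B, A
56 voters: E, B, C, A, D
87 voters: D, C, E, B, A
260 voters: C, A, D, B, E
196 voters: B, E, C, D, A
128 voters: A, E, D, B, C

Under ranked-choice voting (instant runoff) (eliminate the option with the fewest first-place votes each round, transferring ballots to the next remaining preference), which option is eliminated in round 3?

B

Round 1: D 155, B 196, A 337, C 260, E 56. Eliminate E.
Round 2: D 155, B 252, A 337, C 260. Eliminate D.
Round 3: B 252, A 337, C 415. Eliminate B.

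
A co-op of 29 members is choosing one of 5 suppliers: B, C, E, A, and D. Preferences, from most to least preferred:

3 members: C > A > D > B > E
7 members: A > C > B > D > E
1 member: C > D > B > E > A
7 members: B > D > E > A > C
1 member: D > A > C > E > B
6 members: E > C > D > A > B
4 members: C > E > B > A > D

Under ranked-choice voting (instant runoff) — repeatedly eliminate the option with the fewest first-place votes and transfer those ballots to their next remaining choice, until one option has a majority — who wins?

A

Round 1: B 7, C 8, E 6, A 7, D 1. Eliminate D.
Round 2: B 7, C 8, E 6, A 8. Eliminate E.
Round 3: B 7, C 14, A 8. Eliminate B.
Round 4: C 14, A 15. A has a majority.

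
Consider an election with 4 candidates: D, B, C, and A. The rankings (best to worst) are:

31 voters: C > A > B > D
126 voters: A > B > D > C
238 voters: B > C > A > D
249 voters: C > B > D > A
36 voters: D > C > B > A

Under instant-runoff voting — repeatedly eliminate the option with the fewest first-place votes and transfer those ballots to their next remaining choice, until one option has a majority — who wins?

B

Round 1: D 36, B 238, C 280, A 126. Eliminate D.
Round 2: B 238, C 316, A 126. Eliminate A.
Round 3: B 364, C 316. B has a majority.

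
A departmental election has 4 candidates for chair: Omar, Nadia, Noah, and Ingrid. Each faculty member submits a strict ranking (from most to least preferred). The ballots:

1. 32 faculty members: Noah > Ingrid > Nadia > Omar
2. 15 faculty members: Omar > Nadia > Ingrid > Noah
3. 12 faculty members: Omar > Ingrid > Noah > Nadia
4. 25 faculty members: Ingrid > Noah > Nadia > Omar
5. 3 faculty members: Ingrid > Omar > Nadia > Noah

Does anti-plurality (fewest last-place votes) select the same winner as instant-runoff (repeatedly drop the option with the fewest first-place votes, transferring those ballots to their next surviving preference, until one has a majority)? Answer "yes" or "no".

yes

Anti-plurality — last-place votes: Omar 57, Nadia 12, Noah 18, Ingrid 0. Winner: Ingrid.
Instant-runoff — R1 Omar 27, Nadia 0, Noah 32, Ingrid 28 (Nadia out); R2 Omar 27, Noah 32, Ingrid 28 (Omar out); R3 Noah 32, Ingrid 55 (Ingrid winner). Winner: Ingrid.
The two methods agree.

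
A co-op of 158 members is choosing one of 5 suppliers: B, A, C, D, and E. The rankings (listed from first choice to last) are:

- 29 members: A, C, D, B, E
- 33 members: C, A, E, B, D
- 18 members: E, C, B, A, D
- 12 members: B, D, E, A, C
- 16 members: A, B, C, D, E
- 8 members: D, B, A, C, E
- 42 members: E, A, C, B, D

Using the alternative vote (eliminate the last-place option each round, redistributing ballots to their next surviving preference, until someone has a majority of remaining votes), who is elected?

Round 1: B 12, A 45, C 33, D 8, E 60. Eliminate D.
Round 2: B 20, A 45, C 33, E 60. Eliminate B.
Round 3: A 53, C 33, E 72. Eliminate C.
Round 4: A 86, E 72. A has a majority.

A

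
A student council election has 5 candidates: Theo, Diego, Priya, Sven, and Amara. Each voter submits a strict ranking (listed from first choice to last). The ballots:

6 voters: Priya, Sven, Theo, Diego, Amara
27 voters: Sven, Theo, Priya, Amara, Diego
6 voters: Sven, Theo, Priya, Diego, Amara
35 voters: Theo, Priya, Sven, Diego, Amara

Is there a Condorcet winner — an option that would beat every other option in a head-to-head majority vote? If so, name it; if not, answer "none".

Checking pairwise contests:
Sven beats Theo 39–35.
Theo beats Diego 74–0.
Theo beats Priya 68–6.
Priya beats Sven 41–33.
Theo beats Amara 74–0.
Every option loses at least one head-to-head, so there is no Condorcet winner.

none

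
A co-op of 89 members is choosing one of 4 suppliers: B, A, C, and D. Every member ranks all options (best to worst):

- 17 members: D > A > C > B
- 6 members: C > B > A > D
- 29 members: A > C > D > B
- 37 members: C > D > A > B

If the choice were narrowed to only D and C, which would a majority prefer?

Voters preferring D to C: 17; preferring C to D: 72.
C wins the head-to-head.

C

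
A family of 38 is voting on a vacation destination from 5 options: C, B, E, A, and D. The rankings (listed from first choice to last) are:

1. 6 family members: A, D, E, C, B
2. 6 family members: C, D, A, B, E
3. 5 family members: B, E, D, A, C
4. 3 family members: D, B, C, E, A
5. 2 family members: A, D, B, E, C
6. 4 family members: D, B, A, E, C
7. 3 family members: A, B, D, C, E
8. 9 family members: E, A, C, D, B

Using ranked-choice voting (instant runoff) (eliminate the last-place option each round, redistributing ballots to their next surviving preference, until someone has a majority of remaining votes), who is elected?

D

Round 1: C 6, B 5, E 9, A 11, D 7. Eliminate B.
Round 2: C 6, E 14, A 11, D 7. Eliminate C.
Round 3: E 14, A 11, D 13. Eliminate A.
Round 4: E 14, D 24. D has a majority.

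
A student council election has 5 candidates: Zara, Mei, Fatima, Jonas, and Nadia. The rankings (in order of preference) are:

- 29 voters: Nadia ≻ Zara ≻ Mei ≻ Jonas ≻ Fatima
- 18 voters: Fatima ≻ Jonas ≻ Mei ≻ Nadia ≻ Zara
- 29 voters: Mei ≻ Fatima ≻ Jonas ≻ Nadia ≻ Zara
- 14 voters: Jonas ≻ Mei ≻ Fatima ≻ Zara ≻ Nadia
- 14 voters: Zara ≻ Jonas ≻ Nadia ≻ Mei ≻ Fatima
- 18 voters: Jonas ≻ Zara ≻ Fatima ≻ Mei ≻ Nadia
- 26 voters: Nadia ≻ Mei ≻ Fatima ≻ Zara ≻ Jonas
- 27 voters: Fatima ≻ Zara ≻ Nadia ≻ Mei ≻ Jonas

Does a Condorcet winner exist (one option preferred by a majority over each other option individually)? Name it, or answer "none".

none

Checking pairwise contests:
Fatima beats Zara 114–61.
Zara beats Mei 88–87.
Mei beats Fatima 112–63.
Zara beats Jonas 96–79.
Fatima beats Nadia 106–69.
Every option loses at least one head-to-head, so there is no Condorcet winner.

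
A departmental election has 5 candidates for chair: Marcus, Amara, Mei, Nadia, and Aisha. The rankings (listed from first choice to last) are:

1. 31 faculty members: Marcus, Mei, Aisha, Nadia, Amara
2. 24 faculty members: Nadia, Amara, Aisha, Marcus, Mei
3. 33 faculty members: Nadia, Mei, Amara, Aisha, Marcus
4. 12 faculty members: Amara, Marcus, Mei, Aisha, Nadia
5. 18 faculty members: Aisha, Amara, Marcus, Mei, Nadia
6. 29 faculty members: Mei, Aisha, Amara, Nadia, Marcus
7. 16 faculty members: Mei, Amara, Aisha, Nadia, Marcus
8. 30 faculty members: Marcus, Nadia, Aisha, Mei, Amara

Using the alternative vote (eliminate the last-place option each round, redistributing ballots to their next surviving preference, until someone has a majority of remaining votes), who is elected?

Round 1: Marcus 61, Amara 12, Mei 45, Nadia 57, Aisha 18. Eliminate Amara.
Round 2: Marcus 73, Mei 45, Nadia 57, Aisha 18. Eliminate Aisha.
Round 3: Marcus 91, Mei 45, Nadia 57. Eliminate Mei.
Round 4: Marcus 91, Nadia 102. Nadia has a majority.

Nadia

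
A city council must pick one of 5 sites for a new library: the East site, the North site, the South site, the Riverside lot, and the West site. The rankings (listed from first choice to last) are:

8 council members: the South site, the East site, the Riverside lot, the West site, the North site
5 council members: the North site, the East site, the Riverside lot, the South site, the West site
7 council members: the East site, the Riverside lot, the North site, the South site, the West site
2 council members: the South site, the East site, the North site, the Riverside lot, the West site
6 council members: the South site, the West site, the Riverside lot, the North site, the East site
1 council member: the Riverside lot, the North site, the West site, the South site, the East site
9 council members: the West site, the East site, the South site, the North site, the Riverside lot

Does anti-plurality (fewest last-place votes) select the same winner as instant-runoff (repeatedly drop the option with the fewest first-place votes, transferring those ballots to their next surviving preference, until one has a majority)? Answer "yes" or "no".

Anti-plurality — last-place votes: the East site 7, the North site 8, the South site 0, the Riverside lot 9, the West site 14. Winner: the South site.
Instant-runoff — R1 the East site 7, the North site 5, the South site 16, the Riverside lot 1, the West site 9 (the Riverside lot out); R2 the East site 7, the North site 6, the South site 16, the West site 9 (the North site out); R3 the East site 12, the South site 16, the West site 10 (the West site out); R4 the East site 21, the South site 17 (the East site winner). Winner: the East site.
The two methods disagree.

no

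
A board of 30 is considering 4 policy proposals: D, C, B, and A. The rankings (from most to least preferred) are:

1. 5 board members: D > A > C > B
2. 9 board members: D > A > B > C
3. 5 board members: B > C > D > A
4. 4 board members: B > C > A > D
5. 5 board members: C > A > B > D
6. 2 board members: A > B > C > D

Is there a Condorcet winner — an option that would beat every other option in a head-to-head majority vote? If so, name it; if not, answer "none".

Checking pairwise contests:
C beats D 16–14.
B beats C 20–10.
A beats B 21–9.
D beats A 19–11.
Every option loses at least one head-to-head, so there is no Condorcet winner.

none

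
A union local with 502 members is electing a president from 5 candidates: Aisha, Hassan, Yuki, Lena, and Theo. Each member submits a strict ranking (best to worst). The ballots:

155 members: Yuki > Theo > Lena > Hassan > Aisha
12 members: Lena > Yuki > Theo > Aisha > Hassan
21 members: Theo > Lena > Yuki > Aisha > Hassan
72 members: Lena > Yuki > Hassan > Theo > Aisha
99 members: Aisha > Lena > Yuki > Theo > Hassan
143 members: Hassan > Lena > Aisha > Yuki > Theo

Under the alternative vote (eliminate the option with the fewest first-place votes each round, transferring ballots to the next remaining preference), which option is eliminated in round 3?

Hassan

Round 1: Aisha 99, Hassan 143, Yuki 155, Lena 84, Theo 21. Eliminate Theo.
Round 2: Aisha 99, Hassan 143, Yuki 155, Lena 105. Eliminate Aisha.
Round 3: Hassan 143, Yuki 155, Lena 204. Eliminate Hassan.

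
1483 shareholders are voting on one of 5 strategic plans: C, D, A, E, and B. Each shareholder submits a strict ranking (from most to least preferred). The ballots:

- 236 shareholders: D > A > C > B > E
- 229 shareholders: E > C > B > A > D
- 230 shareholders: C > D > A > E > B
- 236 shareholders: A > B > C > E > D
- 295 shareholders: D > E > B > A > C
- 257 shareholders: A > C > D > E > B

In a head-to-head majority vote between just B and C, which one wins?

C

Voters preferring B to C: 531; preferring C to B: 952.
C wins the head-to-head.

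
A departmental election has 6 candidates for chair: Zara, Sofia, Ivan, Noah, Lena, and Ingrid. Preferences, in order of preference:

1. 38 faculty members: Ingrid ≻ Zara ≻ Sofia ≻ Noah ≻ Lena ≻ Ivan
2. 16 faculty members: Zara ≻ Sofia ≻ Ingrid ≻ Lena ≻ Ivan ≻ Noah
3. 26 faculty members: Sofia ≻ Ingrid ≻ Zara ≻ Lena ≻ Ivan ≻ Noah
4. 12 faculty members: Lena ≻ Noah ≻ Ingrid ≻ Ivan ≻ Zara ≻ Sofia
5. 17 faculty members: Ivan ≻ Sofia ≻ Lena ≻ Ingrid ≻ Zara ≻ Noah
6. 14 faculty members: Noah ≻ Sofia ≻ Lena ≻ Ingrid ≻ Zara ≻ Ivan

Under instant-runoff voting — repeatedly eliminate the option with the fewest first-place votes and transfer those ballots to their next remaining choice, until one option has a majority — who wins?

Round 1: Zara 16, Sofia 26, Ivan 17, Noah 14, Lena 12, Ingrid 38. Eliminate Lena.
Round 2: Zara 16, Sofia 26, Ivan 17, Noah 26, Ingrid 38. Eliminate Zara.
Round 3: Sofia 42, Ivan 17, Noah 26, Ingrid 38. Eliminate Ivan.
Round 4: Sofia 59, Noah 26, Ingrid 38. Eliminate Noah.
Round 5: Sofia 73, Ingrid 50. Sofia has a majority.

Sofia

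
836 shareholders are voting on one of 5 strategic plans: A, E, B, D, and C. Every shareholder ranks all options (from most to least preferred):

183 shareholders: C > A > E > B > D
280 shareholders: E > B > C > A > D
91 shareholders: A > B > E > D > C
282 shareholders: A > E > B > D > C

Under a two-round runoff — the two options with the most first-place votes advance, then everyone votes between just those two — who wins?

Round 1 first-place votes: A 373, E 280, B 0, D 0, C 183.
A and E advance.
Runoff: A is preferred to E by 556 voters; E by 280.
A wins the runoff.

A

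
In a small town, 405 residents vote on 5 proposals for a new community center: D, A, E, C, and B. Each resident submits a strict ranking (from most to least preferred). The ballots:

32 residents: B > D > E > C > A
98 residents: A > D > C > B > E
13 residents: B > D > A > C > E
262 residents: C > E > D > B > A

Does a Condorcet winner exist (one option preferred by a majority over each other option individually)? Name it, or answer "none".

C

C vs D: 262–143 for C.
C vs A: 294–111 for C.
C vs E: 373–32 for C.
C vs B: 360–45 for C.
C beats every other option head-to-head.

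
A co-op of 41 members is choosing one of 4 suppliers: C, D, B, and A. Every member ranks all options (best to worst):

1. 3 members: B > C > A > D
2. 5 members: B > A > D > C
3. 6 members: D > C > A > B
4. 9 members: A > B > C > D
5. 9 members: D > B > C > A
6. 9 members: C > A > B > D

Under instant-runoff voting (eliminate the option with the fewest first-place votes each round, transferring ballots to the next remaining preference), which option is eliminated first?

B

Round 1: C 9, D 15, B 8, A 9. Eliminate B.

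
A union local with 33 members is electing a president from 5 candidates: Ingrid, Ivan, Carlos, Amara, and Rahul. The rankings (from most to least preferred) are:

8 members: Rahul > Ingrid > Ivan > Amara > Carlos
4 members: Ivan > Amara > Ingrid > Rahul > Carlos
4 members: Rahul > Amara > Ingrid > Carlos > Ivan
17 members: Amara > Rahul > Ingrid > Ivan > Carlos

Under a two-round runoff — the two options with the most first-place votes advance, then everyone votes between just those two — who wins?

Amara

Round 1 first-place votes: Ingrid 0, Ivan 4, Carlos 0, Amara 17, Rahul 12.
Amara and Rahul advance.
Runoff: Amara is preferred to Rahul by 21 voters; Rahul by 12.
Amara wins the runoff.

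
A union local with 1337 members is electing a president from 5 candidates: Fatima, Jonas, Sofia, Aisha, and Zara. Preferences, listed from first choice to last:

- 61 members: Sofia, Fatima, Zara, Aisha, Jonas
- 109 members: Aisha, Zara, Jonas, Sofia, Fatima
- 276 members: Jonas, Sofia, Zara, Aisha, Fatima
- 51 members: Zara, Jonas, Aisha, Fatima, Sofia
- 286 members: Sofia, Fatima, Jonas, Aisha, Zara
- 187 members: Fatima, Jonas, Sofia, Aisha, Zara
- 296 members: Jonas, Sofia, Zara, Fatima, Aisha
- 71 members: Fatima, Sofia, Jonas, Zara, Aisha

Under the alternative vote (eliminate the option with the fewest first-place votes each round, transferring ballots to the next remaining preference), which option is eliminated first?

Round 1: Fatima 258, Jonas 572, Sofia 347, Aisha 109, Zara 51. Eliminate Zara.

Zara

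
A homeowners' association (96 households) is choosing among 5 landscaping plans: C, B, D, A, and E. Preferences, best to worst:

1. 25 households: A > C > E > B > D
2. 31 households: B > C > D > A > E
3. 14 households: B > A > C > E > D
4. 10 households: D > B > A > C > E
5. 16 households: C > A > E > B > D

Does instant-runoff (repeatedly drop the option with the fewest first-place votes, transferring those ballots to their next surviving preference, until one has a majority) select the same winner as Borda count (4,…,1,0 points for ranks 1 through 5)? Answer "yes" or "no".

no

Instant-runoff — R1 C 16, B 45, D 10, A 25, E 0 (E out); R2 C 16, B 45, D 10, A 25 (D out); R3 C 16, B 55, A 25 (B winner). Winner: B.
Borda — scores: C 270, B 251, D 102, A 241, E 96. Winner: C.
The two methods disagree.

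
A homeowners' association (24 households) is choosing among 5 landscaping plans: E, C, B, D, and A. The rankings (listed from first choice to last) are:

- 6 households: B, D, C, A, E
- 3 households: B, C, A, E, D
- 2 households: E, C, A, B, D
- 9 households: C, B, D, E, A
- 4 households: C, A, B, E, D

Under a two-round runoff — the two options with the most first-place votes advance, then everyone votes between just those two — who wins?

C

Round 1 first-place votes: E 2, C 13, B 9, D 0, A 0.
C and B advance.
Runoff: C is preferred to B by 15 voters; B by 9.
C wins the runoff.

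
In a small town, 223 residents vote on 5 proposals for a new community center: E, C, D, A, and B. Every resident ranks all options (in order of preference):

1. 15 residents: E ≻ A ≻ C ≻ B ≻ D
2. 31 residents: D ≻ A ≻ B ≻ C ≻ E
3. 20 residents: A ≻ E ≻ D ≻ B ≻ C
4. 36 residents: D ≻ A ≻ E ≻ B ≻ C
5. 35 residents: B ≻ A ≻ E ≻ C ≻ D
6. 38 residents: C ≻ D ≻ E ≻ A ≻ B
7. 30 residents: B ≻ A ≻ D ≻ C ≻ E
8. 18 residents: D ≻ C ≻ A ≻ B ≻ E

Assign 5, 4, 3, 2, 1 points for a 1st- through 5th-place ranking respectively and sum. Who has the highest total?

A

E: 15·5 + 31·1 + 20·4 + 36·3 + 35·3 + 38·3 + 30·1 + 18·1 = 561
C: 15·3 + 31·2 + 20·1 + 36·1 + 35·2 + 38·5 + 30·2 + 18·4 = 555
D: 15·1 + 31·5 + 20·3 + 36·5 + 35·1 + 38·4 + 30·3 + 18·5 = 777
A: 15·4 + 31·4 + 20·5 + 36·4 + 35·4 + 38·2 + 30·4 + 18·3 = 818
B: 15·2 + 31·3 + 20·2 + 36·2 + 35·5 + 38·1 + 30·5 + 18·2 = 634
A has the highest Borda score (818).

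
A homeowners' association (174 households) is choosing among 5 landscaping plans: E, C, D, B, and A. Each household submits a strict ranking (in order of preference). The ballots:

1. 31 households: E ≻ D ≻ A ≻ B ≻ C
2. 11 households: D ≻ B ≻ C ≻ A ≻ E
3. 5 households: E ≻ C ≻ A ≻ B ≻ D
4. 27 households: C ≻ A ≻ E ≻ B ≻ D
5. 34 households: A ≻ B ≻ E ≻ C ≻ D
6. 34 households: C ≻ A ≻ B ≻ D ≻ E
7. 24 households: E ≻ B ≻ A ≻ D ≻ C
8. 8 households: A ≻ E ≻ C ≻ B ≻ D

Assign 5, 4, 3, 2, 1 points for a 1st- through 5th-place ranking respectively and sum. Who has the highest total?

A

E: 31·5 + 11·1 + 5·5 + 27·3 + 34·3 + 34·1 + 24·5 + 8·4 = 560
C: 31·1 + 11·3 + 5·4 + 27·5 + 34·2 + 34·5 + 24·1 + 8·3 = 505
D: 31·4 + 11·5 + 5·1 + 27·1 + 34·1 + 34·2 + 24·2 + 8·1 = 369
B: 31·2 + 11·4 + 5·2 + 27·2 + 34·4 + 34·3 + 24·4 + 8·2 = 520
A: 31·3 + 11·2 + 5·3 + 27·4 + 34·5 + 34·4 + 24·3 + 8·5 = 656
A has the highest Borda score (656).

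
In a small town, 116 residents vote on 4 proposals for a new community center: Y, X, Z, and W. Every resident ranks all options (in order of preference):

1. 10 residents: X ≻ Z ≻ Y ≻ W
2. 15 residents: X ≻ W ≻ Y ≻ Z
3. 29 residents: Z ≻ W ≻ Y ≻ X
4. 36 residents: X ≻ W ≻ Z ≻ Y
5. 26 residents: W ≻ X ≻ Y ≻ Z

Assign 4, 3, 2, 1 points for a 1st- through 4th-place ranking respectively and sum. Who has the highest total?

W

Y: 10·2 + 15·2 + 29·2 + 36·1 + 26·2 = 196
X: 10·4 + 15·4 + 29·1 + 36·4 + 26·3 = 351
Z: 10·3 + 15·1 + 29·4 + 36·2 + 26·1 = 259
W: 10·1 + 15·3 + 29·3 + 36·3 + 26·4 = 354
W has the highest Borda score (354).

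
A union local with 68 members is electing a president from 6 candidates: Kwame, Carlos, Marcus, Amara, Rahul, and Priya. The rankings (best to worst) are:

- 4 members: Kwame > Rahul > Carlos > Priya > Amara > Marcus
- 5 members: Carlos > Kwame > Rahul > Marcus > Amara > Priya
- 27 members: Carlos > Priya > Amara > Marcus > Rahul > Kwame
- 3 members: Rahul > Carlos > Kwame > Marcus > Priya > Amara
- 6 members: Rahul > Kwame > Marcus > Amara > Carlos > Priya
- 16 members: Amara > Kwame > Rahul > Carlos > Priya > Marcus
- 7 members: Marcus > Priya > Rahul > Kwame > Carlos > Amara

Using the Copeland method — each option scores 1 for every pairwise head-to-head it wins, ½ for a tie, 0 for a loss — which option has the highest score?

Carlos

Kwame: ties Marcus and Priya; loses to Carlos, Amara, and Rahul → score 1.
Carlos: beats Kwame, Marcus, Amara, and Priya; loses to Rahul → score 4.
Marcus: ties Kwame and Rahul; loses to Carlos, Amara, and Priya → score 1.
Amara: beats Kwame, Marcus, and Rahul; loses to Carlos and Priya → score 3.
Rahul: beats Kwame and Carlos; ties Marcus and Priya; loses to Amara → score 3.
Priya: beats Marcus and Amara; ties Kwame and Rahul; loses to Carlos → score 3.
Carlos has the best pairwise record.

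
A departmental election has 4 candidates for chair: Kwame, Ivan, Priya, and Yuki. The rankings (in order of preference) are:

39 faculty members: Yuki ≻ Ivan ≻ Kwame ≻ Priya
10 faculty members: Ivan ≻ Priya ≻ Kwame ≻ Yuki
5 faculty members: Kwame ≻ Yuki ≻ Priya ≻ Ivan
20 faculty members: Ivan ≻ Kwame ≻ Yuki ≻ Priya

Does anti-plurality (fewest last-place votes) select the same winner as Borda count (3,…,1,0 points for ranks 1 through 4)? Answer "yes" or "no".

no

Anti-plurality — last-place votes: Kwame 0, Ivan 5, Priya 59, Yuki 10. Winner: Kwame.
Borda — scores: Kwame 104, Ivan 168, Priya 25, Yuki 147. Winner: Ivan.
The two methods disagree.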